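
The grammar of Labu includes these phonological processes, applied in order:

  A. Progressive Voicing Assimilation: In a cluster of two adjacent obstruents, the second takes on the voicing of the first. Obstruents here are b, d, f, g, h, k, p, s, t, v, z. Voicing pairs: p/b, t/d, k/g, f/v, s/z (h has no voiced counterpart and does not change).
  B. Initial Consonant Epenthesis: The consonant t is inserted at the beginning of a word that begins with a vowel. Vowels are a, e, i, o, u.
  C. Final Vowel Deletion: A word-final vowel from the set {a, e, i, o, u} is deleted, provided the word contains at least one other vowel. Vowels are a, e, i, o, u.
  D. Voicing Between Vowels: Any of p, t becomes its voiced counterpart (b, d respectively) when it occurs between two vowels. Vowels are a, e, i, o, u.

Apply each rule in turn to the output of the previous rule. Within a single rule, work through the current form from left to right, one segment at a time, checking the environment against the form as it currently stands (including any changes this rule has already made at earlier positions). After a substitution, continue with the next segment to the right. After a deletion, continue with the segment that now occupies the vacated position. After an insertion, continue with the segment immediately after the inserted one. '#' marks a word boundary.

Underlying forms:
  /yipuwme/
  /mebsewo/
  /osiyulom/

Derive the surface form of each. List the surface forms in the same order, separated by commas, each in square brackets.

[yibuwm], [mebzew], [tosiyulom]

/yipuwme/:
  A Progressive Voicing Assimilation: no change — [yipuwme]
  B Initial Consonant Epenthesis: no change — [yipuwme]
  C Final Vowel Deletion: [yipuwme] → [yipuwm]
  D Voicing Between Vowels: [yipuwm] → [yibuwm]
/mebsewo/:
  A Progressive Voicing Assimilation: [mebsewo] → [mebzewo]
  B Initial Consonant Epenthesis: no change — [mebzewo]
  C Final Vowel Deletion: [mebzewo] → [mebzew]
  D Voicing Between Vowels: no change — [mebzew]
/osiyulom/:
  A Progressive Voicing Assimilation: no change — [osiyulom]
  B Initial Consonant Epenthesis: [osiyulom] → [tosiyulom]
  C Final Vowel Deletion: no change — [tosiyulom]
  D Voicing Between Vowels: no change — [tosiyulom]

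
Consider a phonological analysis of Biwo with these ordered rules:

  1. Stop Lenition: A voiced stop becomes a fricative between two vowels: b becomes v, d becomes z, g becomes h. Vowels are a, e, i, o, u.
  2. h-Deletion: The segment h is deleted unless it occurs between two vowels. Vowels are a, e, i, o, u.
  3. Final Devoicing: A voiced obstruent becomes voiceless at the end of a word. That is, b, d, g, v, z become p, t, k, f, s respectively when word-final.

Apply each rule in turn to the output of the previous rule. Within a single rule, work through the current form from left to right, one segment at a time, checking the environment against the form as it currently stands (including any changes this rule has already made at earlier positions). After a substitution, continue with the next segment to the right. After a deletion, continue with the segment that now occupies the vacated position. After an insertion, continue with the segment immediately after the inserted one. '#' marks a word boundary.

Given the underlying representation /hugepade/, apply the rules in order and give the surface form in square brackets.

1 Stop Lenition: [hugepade] → [huhepaze]
2 h-Deletion: [huhepaze] → [uhepaze]
3 Final Devoicing: no change — [uhepaze]

[uhepaze]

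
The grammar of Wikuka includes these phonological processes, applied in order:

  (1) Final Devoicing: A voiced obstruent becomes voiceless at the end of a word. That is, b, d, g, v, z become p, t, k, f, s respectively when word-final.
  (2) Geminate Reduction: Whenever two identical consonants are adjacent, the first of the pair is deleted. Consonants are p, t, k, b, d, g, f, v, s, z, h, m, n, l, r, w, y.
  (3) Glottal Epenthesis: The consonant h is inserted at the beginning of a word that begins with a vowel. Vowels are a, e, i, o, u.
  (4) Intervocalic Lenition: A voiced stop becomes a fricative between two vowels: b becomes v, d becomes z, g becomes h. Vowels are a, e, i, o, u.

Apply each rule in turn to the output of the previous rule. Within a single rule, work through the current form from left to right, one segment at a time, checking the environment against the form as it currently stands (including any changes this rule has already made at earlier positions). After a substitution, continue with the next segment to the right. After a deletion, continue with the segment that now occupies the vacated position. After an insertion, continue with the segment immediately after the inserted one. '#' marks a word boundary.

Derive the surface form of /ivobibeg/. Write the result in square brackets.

[hivovivek]

(1) Final Devoicing: [ivobibeg] → [ivobibek]
(2) Geminate Reduction: no change — [ivobibek]
(3) Glottal Epenthesis: [ivobibek] → [hivobibek]
(4) Intervocalic Lenition: [hivobibek] → [hivovivek]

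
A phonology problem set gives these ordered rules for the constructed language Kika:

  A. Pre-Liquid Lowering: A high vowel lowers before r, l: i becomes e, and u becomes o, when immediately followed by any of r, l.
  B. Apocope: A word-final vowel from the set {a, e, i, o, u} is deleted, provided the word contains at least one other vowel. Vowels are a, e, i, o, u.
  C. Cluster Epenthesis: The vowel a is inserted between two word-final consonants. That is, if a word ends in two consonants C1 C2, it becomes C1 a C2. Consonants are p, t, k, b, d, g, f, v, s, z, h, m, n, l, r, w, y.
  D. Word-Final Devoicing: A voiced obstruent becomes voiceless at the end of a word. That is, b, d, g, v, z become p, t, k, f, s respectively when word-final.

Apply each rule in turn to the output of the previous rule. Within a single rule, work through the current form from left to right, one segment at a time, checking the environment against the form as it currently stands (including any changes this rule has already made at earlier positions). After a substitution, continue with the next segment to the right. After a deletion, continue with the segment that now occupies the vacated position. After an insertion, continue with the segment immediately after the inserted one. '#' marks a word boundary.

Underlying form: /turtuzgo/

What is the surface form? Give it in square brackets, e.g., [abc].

[tortuzak]

A Pre-Liquid Lowering: [turtuzgo] → [tortuzgo]
B Apocope: [tortuzgo] → [tortuzg]
C Cluster Epenthesis: [tortuzg] → [tortuzag]
D Word-Final Devoicing: [tortuzag] → [tortuzak]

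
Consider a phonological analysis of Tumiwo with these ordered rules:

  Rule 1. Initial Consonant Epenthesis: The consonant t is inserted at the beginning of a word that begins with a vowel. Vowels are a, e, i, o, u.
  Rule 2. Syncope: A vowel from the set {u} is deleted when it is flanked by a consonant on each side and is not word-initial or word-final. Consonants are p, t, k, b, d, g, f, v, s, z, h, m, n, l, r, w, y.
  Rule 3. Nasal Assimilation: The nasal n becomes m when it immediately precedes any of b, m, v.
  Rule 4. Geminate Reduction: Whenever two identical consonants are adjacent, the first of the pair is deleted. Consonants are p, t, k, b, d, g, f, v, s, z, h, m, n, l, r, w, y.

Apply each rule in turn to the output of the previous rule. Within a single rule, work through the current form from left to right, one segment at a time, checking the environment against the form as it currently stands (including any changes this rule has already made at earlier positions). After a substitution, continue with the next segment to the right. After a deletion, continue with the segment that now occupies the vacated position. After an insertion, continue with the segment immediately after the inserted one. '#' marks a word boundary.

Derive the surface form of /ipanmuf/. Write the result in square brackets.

[tipamf]

Rule 1 Initial Consonant Epenthesis: [ipanmuf] → [tipanmuf]
Rule 2 Syncope: [tipanmuf] → [tipanmf]
Rule 3 Nasal Assimilation: [tipanmf] → [tipammf]
Rule 4 Geminate Reduction: [tipammf] → [tipamf]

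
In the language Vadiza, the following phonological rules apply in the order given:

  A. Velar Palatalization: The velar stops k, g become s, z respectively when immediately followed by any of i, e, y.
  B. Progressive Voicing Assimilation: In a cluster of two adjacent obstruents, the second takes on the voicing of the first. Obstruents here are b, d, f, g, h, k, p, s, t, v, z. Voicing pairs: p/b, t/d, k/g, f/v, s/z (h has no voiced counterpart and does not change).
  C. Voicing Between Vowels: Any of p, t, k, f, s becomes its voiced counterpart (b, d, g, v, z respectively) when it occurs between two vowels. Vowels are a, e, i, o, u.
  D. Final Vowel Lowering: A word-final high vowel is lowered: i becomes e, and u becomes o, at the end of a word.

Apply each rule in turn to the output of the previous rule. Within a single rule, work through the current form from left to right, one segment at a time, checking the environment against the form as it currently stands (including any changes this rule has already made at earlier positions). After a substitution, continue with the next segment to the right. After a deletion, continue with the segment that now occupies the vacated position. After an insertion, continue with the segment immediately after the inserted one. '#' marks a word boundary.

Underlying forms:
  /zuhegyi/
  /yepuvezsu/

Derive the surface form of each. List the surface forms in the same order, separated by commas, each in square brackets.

/zuhegyi/:
  A Velar Palatalization: [zuhegyi] → [zuhezyi]
  B Progressive Voicing Assimilation: no change — [zuhezyi]
  C Voicing Between Vowels: no change — [zuhezyi]
  D Final Vowel Lowering: [zuhezyi] → [zuhezye]
/yepuvezsu/:
  A Velar Palatalization: no change — [yepuvezsu]
  B Progressive Voicing Assimilation: [yepuvezsu] → [yepuvezzu]
  C Voicing Between Vowels: [yepuvezzu] → [yebuvezzu]
  D Final Vowel Lowering: [yebuvezzu] → [yebuvezzo]

[zuhezye], [yebuvezzo]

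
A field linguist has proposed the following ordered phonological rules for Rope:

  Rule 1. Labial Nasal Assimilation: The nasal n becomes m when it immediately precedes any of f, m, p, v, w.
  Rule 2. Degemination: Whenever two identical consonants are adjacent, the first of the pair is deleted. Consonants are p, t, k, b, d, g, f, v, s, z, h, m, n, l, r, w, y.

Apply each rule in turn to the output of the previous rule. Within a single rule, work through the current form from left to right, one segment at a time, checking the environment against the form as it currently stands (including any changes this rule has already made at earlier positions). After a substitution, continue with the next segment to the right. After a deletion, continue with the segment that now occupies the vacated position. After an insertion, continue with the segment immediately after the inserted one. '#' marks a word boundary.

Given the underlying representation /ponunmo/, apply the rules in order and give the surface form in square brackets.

[ponumo]

Rule 1 Labial Nasal Assimilation: [ponunmo] → [ponummo]
Rule 2 Degemination: [ponummo] → [ponumo]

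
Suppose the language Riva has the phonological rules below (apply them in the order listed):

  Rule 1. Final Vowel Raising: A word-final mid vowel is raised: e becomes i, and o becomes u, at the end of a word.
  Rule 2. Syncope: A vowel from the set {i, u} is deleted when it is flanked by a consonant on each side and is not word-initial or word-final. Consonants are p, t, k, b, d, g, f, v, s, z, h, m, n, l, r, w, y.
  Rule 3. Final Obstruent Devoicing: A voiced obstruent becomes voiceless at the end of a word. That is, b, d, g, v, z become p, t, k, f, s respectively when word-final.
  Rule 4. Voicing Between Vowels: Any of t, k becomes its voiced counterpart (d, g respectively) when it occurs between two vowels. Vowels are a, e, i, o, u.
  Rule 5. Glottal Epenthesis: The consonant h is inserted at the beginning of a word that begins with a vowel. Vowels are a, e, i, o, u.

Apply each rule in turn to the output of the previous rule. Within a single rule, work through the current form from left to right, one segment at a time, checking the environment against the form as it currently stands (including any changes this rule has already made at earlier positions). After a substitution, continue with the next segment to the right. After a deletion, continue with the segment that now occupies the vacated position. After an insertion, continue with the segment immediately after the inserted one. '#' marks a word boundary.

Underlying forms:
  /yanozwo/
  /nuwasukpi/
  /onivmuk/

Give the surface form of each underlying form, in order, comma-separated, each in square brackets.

[yanozwu], [nwaskpi], [honvmk]

/yanozwo/:
  Rule 1 Final Vowel Raising: [yanozwo] → [yanozwu]
  Rule 2 Syncope: no change — [yanozwu]
  Rule 3 Final Obstruent Devoicing: no change — [yanozwu]
  Rule 4 Voicing Between Vowels: no change — [yanozwu]
  Rule 5 Glottal Epenthesis: no change — [yanozwu]
/nuwasukpi/:
  Rule 1 Final Vowel Raising: no change — [nuwasukpi]
  Rule 2 Syncope: [nuwasukpi] → [nwaskpi]
  Rule 3 Final Obstruent Devoicing: no change — [nwaskpi]
  Rule 4 Voicing Between Vowels: no change — [nwaskpi]
  Rule 5 Glottal Epenthesis: no change — [nwaskpi]
/onivmuk/:
  Rule 1 Final Vowel Raising: no change — [onivmuk]
  Rule 2 Syncope: [onivmuk] → [onvmk]
  Rule 3 Final Obstruent Devoicing: no change — [onvmk]
  Rule 4 Voicing Between Vowels: no change — [onvmk]
  Rule 5 Glottal Epenthesis: [onvmk] → [honvmk]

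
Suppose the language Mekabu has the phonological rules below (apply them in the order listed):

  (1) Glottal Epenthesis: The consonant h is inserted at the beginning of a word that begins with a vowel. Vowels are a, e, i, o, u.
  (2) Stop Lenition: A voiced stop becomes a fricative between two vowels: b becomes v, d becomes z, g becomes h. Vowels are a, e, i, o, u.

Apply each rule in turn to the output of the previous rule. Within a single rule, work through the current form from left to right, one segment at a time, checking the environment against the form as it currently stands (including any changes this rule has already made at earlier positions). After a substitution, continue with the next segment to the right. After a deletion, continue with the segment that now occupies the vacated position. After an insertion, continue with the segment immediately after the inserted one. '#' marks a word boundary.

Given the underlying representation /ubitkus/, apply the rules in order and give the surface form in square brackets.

[huvitkus]

(1) Glottal Epenthesis: [ubitkus] → [hubitkus]
(2) Stop Lenition: [hubitkus] → [huvitkus]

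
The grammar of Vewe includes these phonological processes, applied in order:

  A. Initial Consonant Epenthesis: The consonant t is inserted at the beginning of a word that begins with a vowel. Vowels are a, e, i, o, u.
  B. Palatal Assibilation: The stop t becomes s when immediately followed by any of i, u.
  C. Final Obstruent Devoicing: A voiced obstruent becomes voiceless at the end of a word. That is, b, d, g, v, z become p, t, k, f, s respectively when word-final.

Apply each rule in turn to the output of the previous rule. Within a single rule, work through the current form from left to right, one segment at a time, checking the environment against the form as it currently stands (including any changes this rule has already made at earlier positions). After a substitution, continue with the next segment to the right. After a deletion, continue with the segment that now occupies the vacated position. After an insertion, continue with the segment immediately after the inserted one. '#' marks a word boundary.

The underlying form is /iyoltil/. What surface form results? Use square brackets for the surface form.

[siyolsil]

A Initial Consonant Epenthesis: [iyoltil] → [tiyoltil]
B Palatal Assibilation: [tiyoltil] → [siyolsil]
C Final Obstruent Devoicing: no change — [siyolsil]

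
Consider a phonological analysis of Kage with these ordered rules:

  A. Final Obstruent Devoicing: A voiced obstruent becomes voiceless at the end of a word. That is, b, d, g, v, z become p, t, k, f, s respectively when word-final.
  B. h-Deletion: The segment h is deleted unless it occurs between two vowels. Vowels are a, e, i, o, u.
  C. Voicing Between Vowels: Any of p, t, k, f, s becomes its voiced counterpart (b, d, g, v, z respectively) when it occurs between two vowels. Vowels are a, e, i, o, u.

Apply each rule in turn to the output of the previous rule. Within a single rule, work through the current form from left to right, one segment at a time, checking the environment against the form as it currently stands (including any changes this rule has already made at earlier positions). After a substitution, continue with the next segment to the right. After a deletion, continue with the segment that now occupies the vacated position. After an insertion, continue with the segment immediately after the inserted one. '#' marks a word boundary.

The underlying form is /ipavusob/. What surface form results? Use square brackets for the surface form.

A Final Obstruent Devoicing: [ipavusob] → [ipavusop]
B h-Deletion: no change — [ipavusop]
C Voicing Between Vowels: [ipavusop] → [ibavuzop]

[ibavuzop]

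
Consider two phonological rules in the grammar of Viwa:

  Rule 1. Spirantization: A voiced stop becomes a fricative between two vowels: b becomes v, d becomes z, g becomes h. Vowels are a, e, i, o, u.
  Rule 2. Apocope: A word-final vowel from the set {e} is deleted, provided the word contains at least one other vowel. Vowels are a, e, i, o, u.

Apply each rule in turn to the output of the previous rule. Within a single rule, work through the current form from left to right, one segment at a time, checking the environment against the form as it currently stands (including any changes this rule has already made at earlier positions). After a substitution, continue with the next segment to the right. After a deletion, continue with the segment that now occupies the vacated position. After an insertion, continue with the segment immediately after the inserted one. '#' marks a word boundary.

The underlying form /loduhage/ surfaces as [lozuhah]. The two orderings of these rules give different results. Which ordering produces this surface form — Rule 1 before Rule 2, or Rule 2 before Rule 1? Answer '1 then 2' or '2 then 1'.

Order 1 then 2:
  1 Spirantization: [loduhage] → [lozuhahe]
  2 Apocope: [lozuhahe] → [lozuhah]
  result: [lozuhah]
Order 2 then 1:
  2 Apocope: [loduhage] → [loduhag]
  1 Spirantization: [loduhag] → [lozuhag]
  result: [lozuhag]

1 then 2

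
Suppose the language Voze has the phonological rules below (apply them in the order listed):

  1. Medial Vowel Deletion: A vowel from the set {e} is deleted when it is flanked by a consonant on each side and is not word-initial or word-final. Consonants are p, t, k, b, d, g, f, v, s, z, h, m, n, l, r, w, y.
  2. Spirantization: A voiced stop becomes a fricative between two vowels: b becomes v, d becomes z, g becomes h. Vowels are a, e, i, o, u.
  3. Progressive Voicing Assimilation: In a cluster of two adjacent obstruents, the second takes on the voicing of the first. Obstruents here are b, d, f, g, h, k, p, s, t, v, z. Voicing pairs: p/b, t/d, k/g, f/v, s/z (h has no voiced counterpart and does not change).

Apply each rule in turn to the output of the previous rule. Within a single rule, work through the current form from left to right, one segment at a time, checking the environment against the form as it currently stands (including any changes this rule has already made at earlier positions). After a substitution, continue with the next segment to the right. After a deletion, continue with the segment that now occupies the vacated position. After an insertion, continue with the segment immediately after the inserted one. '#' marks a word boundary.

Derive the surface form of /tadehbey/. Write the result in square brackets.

1 Medial Vowel Deletion: [tadehbey] → [tadhby]
2 Spirantization: no change — [tadhby]
3 Progressive Voicing Assimilation: [tadhby] → [tadhpy]

[tadhpy]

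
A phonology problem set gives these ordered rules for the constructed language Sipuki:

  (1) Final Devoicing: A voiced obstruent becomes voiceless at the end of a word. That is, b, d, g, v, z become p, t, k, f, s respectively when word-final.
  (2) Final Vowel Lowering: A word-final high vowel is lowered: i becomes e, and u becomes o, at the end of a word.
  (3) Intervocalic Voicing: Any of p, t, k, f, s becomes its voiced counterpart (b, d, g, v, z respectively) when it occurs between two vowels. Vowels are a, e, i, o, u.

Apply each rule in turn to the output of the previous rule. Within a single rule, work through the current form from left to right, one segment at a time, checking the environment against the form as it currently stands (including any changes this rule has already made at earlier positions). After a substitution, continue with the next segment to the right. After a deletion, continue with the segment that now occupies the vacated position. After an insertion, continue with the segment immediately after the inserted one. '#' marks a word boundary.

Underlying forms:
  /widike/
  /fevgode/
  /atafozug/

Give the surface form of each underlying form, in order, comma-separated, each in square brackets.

[widige], [fevgode], [adavozuk]

/widike/:
  (1) Final Devoicing: no change — [widike]
  (2) Final Vowel Lowering: no change — [widike]
  (3) Intervocalic Voicing: [widike] → [widige]
/fevgode/:
  (1) Final Devoicing: no change — [fevgode]
  (2) Final Vowel Lowering: no change — [fevgode]
  (3) Intervocalic Voicing: no change — [fevgode]
/atafozug/:
  (1) Final Devoicing: [atafozug] → [atafozuk]
  (2) Final Vowel Lowering: no change — [atafozuk]
  (3) Intervocalic Voicing: [atafozuk] → [adavozuk]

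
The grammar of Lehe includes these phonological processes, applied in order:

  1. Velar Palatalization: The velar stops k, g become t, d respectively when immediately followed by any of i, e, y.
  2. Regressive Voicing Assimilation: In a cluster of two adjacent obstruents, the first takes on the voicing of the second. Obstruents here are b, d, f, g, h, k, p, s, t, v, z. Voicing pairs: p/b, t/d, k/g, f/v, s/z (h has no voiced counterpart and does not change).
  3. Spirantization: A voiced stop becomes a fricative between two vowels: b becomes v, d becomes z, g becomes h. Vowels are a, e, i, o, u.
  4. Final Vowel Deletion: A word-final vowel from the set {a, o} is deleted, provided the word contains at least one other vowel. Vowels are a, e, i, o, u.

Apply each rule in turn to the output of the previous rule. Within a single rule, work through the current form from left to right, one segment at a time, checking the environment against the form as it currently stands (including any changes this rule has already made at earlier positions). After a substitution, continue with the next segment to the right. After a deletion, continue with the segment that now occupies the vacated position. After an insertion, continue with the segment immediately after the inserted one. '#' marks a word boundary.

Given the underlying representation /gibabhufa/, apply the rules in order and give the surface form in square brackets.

1 Velar Palatalization: [gibabhufa] → [dibabhufa]
2 Regressive Voicing Assimilation: [dibabhufa] → [dibaphufa]
3 Spirantization: [dibaphufa] → [divaphufa]
4 Final Vowel Deletion: [divaphufa] → [divaphuf]

[divaphuf]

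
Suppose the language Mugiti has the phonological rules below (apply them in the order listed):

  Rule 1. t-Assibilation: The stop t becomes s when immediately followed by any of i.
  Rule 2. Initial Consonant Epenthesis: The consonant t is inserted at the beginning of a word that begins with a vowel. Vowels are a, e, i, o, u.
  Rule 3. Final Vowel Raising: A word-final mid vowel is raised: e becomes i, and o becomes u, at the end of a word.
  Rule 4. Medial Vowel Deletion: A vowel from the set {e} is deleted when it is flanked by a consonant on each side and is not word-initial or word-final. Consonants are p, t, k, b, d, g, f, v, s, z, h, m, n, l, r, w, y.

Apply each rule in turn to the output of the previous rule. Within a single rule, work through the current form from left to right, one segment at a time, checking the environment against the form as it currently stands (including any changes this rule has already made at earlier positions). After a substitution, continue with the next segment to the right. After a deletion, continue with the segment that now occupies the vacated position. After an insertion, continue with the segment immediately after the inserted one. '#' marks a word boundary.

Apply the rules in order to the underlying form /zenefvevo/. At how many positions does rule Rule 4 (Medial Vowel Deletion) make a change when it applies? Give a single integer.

Rule 1 t-Assibilation: no change — [zenefvevo]
Rule 2 Initial Consonant Epenthesis: no change — [zenefvevo]
Rule 3 Final Vowel Raising: [zenefvevo] → [zenefvevu]
Rule 4 Medial Vowel Deletion: [zenefvevu] → [znfvvu]
Rule Rule 4 changed 3 position(s).

3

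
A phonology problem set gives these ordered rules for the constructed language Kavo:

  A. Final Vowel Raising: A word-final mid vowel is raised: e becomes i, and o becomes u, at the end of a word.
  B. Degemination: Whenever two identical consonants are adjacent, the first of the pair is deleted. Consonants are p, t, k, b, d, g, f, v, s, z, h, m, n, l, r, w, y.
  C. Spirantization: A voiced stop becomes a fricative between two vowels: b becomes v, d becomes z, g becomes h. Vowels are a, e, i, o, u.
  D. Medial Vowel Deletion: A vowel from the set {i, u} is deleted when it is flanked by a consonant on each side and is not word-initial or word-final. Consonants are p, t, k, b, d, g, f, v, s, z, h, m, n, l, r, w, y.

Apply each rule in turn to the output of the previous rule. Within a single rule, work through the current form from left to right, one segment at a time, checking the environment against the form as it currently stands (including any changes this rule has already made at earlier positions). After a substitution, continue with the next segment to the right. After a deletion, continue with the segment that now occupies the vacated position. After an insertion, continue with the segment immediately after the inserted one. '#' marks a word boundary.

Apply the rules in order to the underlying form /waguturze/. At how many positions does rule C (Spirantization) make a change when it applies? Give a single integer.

A Final Vowel Raising: [waguturze] → [waguturzi]
B Degemination: no change — [waguturzi]
C Spirantization: [waguturzi] → [wahuturzi]
D Medial Vowel Deletion: [wahuturzi] → [wahtrzi]
Rule C changed 1 position(s).

1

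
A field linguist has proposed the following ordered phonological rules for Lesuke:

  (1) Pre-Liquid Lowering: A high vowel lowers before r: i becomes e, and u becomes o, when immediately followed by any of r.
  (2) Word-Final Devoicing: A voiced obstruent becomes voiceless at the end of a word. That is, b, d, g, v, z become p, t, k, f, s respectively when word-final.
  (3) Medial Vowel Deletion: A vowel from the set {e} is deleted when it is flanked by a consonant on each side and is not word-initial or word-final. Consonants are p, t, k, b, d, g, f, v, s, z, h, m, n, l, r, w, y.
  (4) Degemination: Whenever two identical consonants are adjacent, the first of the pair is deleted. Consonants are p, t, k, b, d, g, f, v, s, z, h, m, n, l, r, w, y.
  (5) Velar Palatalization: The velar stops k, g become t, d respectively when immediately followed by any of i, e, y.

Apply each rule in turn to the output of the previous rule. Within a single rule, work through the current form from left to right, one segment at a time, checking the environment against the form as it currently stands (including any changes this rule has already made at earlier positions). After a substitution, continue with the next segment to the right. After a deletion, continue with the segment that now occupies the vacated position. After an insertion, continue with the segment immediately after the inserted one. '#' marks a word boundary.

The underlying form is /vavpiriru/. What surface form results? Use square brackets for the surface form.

(1) Pre-Liquid Lowering: [vavpiriru] → [vavpereru]
(2) Word-Final Devoicing: no change — [vavpereru]
(3) Medial Vowel Deletion: [vavpereru] → [vavprru]
(4) Degemination: [vavprru] → [vavpru]
(5) Velar Palatalization: no change — [vavpru]

[vavpru]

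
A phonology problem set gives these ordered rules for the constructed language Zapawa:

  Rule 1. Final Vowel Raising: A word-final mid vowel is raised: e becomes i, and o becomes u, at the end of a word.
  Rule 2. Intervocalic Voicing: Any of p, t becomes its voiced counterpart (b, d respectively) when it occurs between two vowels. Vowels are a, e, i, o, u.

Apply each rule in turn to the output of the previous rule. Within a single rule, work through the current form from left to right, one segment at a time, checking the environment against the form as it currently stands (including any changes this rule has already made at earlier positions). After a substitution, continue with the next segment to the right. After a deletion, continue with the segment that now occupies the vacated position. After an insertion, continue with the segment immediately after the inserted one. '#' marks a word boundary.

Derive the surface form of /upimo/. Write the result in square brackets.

[ubimu]

Rule 1 Final Vowel Raising: [upimo] → [upimu]
Rule 2 Intervocalic Voicing: [upimu] → [ubimu]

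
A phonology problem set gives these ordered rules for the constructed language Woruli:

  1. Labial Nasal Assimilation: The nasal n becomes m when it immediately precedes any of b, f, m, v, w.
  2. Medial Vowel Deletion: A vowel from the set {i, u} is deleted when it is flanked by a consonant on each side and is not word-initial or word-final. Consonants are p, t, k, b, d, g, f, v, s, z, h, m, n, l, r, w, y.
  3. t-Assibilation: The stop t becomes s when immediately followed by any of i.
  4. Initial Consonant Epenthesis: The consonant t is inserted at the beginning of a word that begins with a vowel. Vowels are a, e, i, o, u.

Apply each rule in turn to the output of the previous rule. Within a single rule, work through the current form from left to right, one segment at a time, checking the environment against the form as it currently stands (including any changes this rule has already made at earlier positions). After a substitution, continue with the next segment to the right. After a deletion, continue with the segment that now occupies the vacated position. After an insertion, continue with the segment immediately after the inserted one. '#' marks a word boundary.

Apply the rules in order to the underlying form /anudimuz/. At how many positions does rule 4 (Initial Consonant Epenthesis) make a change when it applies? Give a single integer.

1 Labial Nasal Assimilation: no change — [anudimuz]
2 Medial Vowel Deletion: [anudimuz] → [andmz]
3 t-Assibilation: no change — [andmz]
4 Initial Consonant Epenthesis: [andmz] → [tandmz]
Rule 4 changed 1 position(s).

1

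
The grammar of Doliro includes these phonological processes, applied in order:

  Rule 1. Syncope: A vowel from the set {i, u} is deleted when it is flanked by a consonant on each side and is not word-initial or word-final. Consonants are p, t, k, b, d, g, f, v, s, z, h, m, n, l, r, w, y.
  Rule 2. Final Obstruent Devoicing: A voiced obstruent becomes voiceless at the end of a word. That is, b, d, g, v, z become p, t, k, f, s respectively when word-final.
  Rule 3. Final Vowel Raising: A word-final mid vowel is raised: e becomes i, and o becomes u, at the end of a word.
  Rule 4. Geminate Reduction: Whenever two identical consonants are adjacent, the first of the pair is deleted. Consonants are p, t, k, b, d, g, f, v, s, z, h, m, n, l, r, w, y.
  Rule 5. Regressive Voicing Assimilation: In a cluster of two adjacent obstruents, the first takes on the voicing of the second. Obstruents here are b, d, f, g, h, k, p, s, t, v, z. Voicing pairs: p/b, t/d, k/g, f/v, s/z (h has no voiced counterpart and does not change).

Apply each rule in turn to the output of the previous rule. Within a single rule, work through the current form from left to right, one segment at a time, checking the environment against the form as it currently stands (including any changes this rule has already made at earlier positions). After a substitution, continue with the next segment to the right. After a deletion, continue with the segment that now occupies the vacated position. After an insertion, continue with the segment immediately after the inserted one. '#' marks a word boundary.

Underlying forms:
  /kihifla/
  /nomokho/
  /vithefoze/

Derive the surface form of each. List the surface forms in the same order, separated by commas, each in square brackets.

[khfla], [nomokhu], [fthefozi]

/kihifla/:
  Rule 1 Syncope: [kihifla] → [khfla]
  Rule 2 Final Obstruent Devoicing: no change — [khfla]
  Rule 3 Final Vowel Raising: no change — [khfla]
  Rule 4 Geminate Reduction: no change — [khfla]
  Rule 5 Regressive Voicing Assimilation: no change — [khfla]
/nomokho/:
  Rule 1 Syncope: no change — [nomokho]
  Rule 2 Final Obstruent Devoicing: no change — [nomokho]
  Rule 3 Final Vowel Raising: [nomokho] → [nomokhu]
  Rule 4 Geminate Reduction: no change — [nomokhu]
  Rule 5 Regressive Voicing Assimilation: no change — [nomokhu]
/vithefoze/:
  Rule 1 Syncope: [vithefoze] → [vthefoze]
  Rule 2 Final Obstruent Devoicing: no change — [vthefoze]
  Rule 3 Final Vowel Raising: [vthefoze] → [vthefozi]
  Rule 4 Geminate Reduction: no change — [vthefozi]
  Rule 5 Regressive Voicing Assimilation: [vthefozi] → [fthefozi]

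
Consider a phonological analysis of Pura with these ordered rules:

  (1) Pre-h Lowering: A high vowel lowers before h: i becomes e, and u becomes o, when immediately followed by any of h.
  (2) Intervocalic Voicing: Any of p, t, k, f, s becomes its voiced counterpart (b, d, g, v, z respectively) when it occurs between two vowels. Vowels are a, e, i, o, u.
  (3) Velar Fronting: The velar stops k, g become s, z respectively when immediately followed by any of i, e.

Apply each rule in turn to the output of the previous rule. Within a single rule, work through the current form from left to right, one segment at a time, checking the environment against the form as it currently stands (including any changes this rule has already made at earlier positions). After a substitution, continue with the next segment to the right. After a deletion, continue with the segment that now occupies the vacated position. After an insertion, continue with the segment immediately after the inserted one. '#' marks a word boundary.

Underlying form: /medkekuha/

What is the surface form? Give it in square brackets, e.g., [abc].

[medsegoha]

(1) Pre-h Lowering: [medkekuha] → [medkekoha]
(2) Intervocalic Voicing: [medkekoha] → [medkegoha]
(3) Velar Fronting: [medkegoha] → [medsegoha]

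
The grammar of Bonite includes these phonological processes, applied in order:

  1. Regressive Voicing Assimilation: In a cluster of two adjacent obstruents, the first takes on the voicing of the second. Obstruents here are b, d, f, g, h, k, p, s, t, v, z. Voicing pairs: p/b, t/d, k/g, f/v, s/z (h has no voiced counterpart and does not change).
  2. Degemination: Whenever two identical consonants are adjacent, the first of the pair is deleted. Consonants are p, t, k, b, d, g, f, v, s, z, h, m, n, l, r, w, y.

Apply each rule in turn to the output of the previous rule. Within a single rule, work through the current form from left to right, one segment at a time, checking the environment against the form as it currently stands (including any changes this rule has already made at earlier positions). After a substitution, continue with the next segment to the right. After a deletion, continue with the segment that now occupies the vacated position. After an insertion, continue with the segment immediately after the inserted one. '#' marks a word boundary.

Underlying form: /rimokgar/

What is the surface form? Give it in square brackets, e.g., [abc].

[rimogar]

1 Regressive Voicing Assimilation: [rimokgar] → [rimoggar]
2 Degemination: [rimoggar] → [rimogar]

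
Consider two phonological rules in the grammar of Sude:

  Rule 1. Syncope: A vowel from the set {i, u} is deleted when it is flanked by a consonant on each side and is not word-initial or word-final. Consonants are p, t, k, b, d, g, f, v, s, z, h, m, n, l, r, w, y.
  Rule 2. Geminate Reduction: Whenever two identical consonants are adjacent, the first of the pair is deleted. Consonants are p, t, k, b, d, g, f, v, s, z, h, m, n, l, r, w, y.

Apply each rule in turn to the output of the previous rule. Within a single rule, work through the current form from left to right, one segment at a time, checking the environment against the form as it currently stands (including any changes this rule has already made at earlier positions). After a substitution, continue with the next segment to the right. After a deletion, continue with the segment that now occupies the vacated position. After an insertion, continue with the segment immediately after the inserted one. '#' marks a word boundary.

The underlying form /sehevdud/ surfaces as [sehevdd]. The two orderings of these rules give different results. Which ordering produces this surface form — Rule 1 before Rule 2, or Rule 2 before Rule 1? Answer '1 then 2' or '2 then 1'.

2 then 1

Order 1 then 2:
  1 Syncope: [sehevdud] → [sehevdd]
  2 Geminate Reduction: [sehevdd] → [sehevd]
  result: [sehevd]
Order 2 then 1:
  2 Geminate Reduction: no change — [sehevdud]
  1 Syncope: [sehevdud] → [sehevdd]
  result: [sehevdd]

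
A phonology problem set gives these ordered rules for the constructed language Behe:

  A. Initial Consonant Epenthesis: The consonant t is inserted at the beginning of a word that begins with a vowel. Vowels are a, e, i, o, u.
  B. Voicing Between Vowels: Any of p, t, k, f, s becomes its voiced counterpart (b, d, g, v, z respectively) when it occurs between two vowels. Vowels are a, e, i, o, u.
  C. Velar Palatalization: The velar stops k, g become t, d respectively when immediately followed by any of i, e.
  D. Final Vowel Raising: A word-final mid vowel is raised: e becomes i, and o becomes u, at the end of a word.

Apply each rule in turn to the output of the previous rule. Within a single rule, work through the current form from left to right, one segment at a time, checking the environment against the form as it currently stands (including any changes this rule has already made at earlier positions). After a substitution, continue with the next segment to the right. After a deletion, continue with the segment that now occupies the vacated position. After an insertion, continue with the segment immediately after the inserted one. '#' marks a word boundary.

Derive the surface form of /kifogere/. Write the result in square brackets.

A Initial Consonant Epenthesis: no change — [kifogere]
B Voicing Between Vowels: [kifogere] → [kivogere]
C Velar Palatalization: [kivogere] → [tivodere]
D Final Vowel Raising: [tivodere] → [tivoderi]

[tivoderi]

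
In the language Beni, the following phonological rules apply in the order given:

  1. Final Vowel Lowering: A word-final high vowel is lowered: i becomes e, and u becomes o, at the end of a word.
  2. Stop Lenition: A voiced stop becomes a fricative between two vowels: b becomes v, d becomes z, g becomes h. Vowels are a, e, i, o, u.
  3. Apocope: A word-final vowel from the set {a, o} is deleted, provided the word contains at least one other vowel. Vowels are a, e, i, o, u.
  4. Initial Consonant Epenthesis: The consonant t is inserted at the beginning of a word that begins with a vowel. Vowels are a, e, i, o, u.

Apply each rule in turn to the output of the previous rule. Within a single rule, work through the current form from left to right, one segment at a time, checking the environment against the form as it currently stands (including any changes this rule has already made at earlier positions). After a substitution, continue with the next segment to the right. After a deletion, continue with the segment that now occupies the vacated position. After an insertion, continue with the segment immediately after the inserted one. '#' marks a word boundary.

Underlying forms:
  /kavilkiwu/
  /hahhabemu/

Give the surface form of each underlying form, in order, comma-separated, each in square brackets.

/kavilkiwu/:
  1 Final Vowel Lowering: [kavilkiwu] → [kavilkiwo]
  2 Stop Lenition: no change — [kavilkiwo]
  3 Apocope: [kavilkiwo] → [kavilkiw]
  4 Initial Consonant Epenthesis: no change — [kavilkiw]
/hahhabemu/:
  1 Final Vowel Lowering: [hahhabemu] → [hahhabemo]
  2 Stop Lenition: [hahhabemo] → [hahhavemo]
  3 Apocope: [hahhavemo] → [hahhavem]
  4 Initial Consonant Epenthesis: no change — [hahhavem]

[kavilkiw], [hahhavem]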